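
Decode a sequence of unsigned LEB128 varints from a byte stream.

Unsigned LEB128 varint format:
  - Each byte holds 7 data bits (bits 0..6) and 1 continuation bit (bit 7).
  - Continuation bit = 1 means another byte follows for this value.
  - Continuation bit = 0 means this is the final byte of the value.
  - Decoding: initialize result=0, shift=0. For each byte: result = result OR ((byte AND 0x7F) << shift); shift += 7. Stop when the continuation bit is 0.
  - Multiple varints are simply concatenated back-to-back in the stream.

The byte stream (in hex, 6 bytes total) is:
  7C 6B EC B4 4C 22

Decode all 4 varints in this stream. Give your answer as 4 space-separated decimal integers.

Answer: 124 107 1251948 34

Derivation:
  byte[0]=0x7C cont=0 payload=0x7C=124: acc |= 124<<0 -> acc=124 shift=7 [end]
Varint 1: bytes[0:1] = 7C -> value 124 (1 byte(s))
  byte[1]=0x6B cont=0 payload=0x6B=107: acc |= 107<<0 -> acc=107 shift=7 [end]
Varint 2: bytes[1:2] = 6B -> value 107 (1 byte(s))
  byte[2]=0xEC cont=1 payload=0x6C=108: acc |= 108<<0 -> acc=108 shift=7
  byte[3]=0xB4 cont=1 payload=0x34=52: acc |= 52<<7 -> acc=6764 shift=14
  byte[4]=0x4C cont=0 payload=0x4C=76: acc |= 76<<14 -> acc=1251948 shift=21 [end]
Varint 3: bytes[2:5] = EC B4 4C -> value 1251948 (3 byte(s))
  byte[5]=0x22 cont=0 payload=0x22=34: acc |= 34<<0 -> acc=34 shift=7 [end]
Varint 4: bytes[5:6] = 22 -> value 34 (1 byte(s))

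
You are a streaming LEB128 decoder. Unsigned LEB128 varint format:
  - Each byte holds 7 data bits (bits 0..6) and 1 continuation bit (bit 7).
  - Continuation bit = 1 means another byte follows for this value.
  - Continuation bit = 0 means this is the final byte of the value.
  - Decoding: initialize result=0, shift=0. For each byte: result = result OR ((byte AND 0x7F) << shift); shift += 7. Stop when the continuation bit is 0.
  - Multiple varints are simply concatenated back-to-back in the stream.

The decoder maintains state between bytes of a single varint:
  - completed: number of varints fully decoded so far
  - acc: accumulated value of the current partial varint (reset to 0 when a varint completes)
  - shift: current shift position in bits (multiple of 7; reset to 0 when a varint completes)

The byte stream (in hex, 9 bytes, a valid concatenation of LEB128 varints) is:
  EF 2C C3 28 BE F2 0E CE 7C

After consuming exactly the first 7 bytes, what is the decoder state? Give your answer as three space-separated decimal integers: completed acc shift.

byte[0]=0xEF cont=1 payload=0x6F: acc |= 111<<0 -> completed=0 acc=111 shift=7
byte[1]=0x2C cont=0 payload=0x2C: varint #1 complete (value=5743); reset -> completed=1 acc=0 shift=0
byte[2]=0xC3 cont=1 payload=0x43: acc |= 67<<0 -> completed=1 acc=67 shift=7
byte[3]=0x28 cont=0 payload=0x28: varint #2 complete (value=5187); reset -> completed=2 acc=0 shift=0
byte[4]=0xBE cont=1 payload=0x3E: acc |= 62<<0 -> completed=2 acc=62 shift=7
byte[5]=0xF2 cont=1 payload=0x72: acc |= 114<<7 -> completed=2 acc=14654 shift=14
byte[6]=0x0E cont=0 payload=0x0E: varint #3 complete (value=244030); reset -> completed=3 acc=0 shift=0

Answer: 3 0 0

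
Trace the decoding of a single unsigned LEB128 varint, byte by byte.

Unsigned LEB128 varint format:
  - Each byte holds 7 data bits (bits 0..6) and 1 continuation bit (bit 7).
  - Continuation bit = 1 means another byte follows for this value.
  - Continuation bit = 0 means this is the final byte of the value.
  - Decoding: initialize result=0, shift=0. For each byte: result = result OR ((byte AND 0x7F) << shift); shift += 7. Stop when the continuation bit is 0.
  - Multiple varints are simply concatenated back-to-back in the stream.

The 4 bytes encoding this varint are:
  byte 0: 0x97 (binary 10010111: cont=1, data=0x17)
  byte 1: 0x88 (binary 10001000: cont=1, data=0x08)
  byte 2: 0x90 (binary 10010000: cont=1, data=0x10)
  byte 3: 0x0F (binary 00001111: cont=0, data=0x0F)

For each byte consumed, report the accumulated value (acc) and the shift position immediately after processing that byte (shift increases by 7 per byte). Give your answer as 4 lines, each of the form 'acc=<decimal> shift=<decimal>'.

byte 0=0x97: payload=0x17=23, contrib = 23<<0 = 23; acc -> 23, shift -> 7
byte 1=0x88: payload=0x08=8, contrib = 8<<7 = 1024; acc -> 1047, shift -> 14
byte 2=0x90: payload=0x10=16, contrib = 16<<14 = 262144; acc -> 263191, shift -> 21
byte 3=0x0F: payload=0x0F=15, contrib = 15<<21 = 31457280; acc -> 31720471, shift -> 28

Answer: acc=23 shift=7
acc=1047 shift=14
acc=263191 shift=21
acc=31720471 shift=28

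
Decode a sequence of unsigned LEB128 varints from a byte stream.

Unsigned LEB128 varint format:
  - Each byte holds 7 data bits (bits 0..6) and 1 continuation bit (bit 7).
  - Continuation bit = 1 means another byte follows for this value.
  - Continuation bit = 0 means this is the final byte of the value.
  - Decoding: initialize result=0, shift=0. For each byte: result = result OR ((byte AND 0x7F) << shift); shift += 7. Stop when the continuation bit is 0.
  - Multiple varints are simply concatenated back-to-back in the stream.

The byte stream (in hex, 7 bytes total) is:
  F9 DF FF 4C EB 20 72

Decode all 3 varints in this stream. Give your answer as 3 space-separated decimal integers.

Answer: 161476601 4203 114

Derivation:
  byte[0]=0xF9 cont=1 payload=0x79=121: acc |= 121<<0 -> acc=121 shift=7
  byte[1]=0xDF cont=1 payload=0x5F=95: acc |= 95<<7 -> acc=12281 shift=14
  byte[2]=0xFF cont=1 payload=0x7F=127: acc |= 127<<14 -> acc=2093049 shift=21
  byte[3]=0x4C cont=0 payload=0x4C=76: acc |= 76<<21 -> acc=161476601 shift=28 [end]
Varint 1: bytes[0:4] = F9 DF FF 4C -> value 161476601 (4 byte(s))
  byte[4]=0xEB cont=1 payload=0x6B=107: acc |= 107<<0 -> acc=107 shift=7
  byte[5]=0x20 cont=0 payload=0x20=32: acc |= 32<<7 -> acc=4203 shift=14 [end]
Varint 2: bytes[4:6] = EB 20 -> value 4203 (2 byte(s))
  byte[6]=0x72 cont=0 payload=0x72=114: acc |= 114<<0 -> acc=114 shift=7 [end]
Varint 3: bytes[6:7] = 72 -> value 114 (1 byte(s))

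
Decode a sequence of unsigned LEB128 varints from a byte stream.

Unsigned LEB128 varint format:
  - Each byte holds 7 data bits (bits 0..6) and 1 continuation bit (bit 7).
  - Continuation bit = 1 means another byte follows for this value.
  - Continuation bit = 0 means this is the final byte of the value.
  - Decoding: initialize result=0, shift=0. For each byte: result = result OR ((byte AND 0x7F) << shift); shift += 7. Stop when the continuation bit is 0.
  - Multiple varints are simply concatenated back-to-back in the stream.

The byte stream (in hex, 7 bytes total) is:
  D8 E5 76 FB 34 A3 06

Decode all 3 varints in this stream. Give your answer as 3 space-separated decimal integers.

  byte[0]=0xD8 cont=1 payload=0x58=88: acc |= 88<<0 -> acc=88 shift=7
  byte[1]=0xE5 cont=1 payload=0x65=101: acc |= 101<<7 -> acc=13016 shift=14
  byte[2]=0x76 cont=0 payload=0x76=118: acc |= 118<<14 -> acc=1946328 shift=21 [end]
Varint 1: bytes[0:3] = D8 E5 76 -> value 1946328 (3 byte(s))
  byte[3]=0xFB cont=1 payload=0x7B=123: acc |= 123<<0 -> acc=123 shift=7
  byte[4]=0x34 cont=0 payload=0x34=52: acc |= 52<<7 -> acc=6779 shift=14 [end]
Varint 2: bytes[3:5] = FB 34 -> value 6779 (2 byte(s))
  byte[5]=0xA3 cont=1 payload=0x23=35: acc |= 35<<0 -> acc=35 shift=7
  byte[6]=0x06 cont=0 payload=0x06=6: acc |= 6<<7 -> acc=803 shift=14 [end]
Varint 3: bytes[5:7] = A3 06 -> value 803 (2 byte(s))

Answer: 1946328 6779 803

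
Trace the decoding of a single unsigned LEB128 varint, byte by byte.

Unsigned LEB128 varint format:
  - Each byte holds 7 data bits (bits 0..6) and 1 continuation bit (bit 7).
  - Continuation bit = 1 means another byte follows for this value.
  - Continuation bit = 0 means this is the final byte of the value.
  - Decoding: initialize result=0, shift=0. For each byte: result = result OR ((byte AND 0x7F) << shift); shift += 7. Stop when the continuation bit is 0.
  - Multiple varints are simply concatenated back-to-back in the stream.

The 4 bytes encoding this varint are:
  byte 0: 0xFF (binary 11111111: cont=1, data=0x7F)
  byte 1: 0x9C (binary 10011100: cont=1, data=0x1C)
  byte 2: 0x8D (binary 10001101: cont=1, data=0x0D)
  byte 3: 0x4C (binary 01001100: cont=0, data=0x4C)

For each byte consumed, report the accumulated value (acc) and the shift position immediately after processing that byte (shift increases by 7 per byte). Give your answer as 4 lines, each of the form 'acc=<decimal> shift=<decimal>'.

byte 0=0xFF: payload=0x7F=127, contrib = 127<<0 = 127; acc -> 127, shift -> 7
byte 1=0x9C: payload=0x1C=28, contrib = 28<<7 = 3584; acc -> 3711, shift -> 14
byte 2=0x8D: payload=0x0D=13, contrib = 13<<14 = 212992; acc -> 216703, shift -> 21
byte 3=0x4C: payload=0x4C=76, contrib = 76<<21 = 159383552; acc -> 159600255, shift -> 28

Answer: acc=127 shift=7
acc=3711 shift=14
acc=216703 shift=21
acc=159600255 shift=28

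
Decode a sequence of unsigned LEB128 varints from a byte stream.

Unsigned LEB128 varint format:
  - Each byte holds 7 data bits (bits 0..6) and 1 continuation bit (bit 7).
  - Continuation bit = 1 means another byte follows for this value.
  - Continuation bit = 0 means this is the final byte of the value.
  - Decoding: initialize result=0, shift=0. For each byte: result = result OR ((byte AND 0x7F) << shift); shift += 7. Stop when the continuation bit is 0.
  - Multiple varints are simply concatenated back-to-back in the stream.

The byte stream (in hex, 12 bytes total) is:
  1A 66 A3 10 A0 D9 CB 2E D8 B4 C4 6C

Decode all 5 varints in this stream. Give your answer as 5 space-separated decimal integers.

  byte[0]=0x1A cont=0 payload=0x1A=26: acc |= 26<<0 -> acc=26 shift=7 [end]
Varint 1: bytes[0:1] = 1A -> value 26 (1 byte(s))
  byte[1]=0x66 cont=0 payload=0x66=102: acc |= 102<<0 -> acc=102 shift=7 [end]
Varint 2: bytes[1:2] = 66 -> value 102 (1 byte(s))
  byte[2]=0xA3 cont=1 payload=0x23=35: acc |= 35<<0 -> acc=35 shift=7
  byte[3]=0x10 cont=0 payload=0x10=16: acc |= 16<<7 -> acc=2083 shift=14 [end]
Varint 3: bytes[2:4] = A3 10 -> value 2083 (2 byte(s))
  byte[4]=0xA0 cont=1 payload=0x20=32: acc |= 32<<0 -> acc=32 shift=7
  byte[5]=0xD9 cont=1 payload=0x59=89: acc |= 89<<7 -> acc=11424 shift=14
  byte[6]=0xCB cont=1 payload=0x4B=75: acc |= 75<<14 -> acc=1240224 shift=21
  byte[7]=0x2E cont=0 payload=0x2E=46: acc |= 46<<21 -> acc=97709216 shift=28 [end]
Varint 4: bytes[4:8] = A0 D9 CB 2E -> value 97709216 (4 byte(s))
  byte[8]=0xD8 cont=1 payload=0x58=88: acc |= 88<<0 -> acc=88 shift=7
  byte[9]=0xB4 cont=1 payload=0x34=52: acc |= 52<<7 -> acc=6744 shift=14
  byte[10]=0xC4 cont=1 payload=0x44=68: acc |= 68<<14 -> acc=1120856 shift=21
  byte[11]=0x6C cont=0 payload=0x6C=108: acc |= 108<<21 -> acc=227613272 shift=28 [end]
Varint 5: bytes[8:12] = D8 B4 C4 6C -> value 227613272 (4 byte(s))

Answer: 26 102 2083 97709216 227613272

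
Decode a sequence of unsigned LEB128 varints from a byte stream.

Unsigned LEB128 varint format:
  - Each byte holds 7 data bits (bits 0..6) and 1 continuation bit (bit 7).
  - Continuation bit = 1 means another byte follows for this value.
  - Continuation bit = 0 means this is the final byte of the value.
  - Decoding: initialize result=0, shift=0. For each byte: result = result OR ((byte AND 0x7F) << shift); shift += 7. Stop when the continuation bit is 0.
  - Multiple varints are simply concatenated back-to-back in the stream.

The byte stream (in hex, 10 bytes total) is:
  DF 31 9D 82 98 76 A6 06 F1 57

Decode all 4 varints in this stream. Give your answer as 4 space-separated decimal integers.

Answer: 6367 247857437 806 11249

Derivation:
  byte[0]=0xDF cont=1 payload=0x5F=95: acc |= 95<<0 -> acc=95 shift=7
  byte[1]=0x31 cont=0 payload=0x31=49: acc |= 49<<7 -> acc=6367 shift=14 [end]
Varint 1: bytes[0:2] = DF 31 -> value 6367 (2 byte(s))
  byte[2]=0x9D cont=1 payload=0x1D=29: acc |= 29<<0 -> acc=29 shift=7
  byte[3]=0x82 cont=1 payload=0x02=2: acc |= 2<<7 -> acc=285 shift=14
  byte[4]=0x98 cont=1 payload=0x18=24: acc |= 24<<14 -> acc=393501 shift=21
  byte[5]=0x76 cont=0 payload=0x76=118: acc |= 118<<21 -> acc=247857437 shift=28 [end]
Varint 2: bytes[2:6] = 9D 82 98 76 -> value 247857437 (4 byte(s))
  byte[6]=0xA6 cont=1 payload=0x26=38: acc |= 38<<0 -> acc=38 shift=7
  byte[7]=0x06 cont=0 payload=0x06=6: acc |= 6<<7 -> acc=806 shift=14 [end]
Varint 3: bytes[6:8] = A6 06 -> value 806 (2 byte(s))
  byte[8]=0xF1 cont=1 payload=0x71=113: acc |= 113<<0 -> acc=113 shift=7
  byte[9]=0x57 cont=0 payload=0x57=87: acc |= 87<<7 -> acc=11249 shift=14 [end]
Varint 4: bytes[8:10] = F1 57 -> value 11249 (2 byte(s))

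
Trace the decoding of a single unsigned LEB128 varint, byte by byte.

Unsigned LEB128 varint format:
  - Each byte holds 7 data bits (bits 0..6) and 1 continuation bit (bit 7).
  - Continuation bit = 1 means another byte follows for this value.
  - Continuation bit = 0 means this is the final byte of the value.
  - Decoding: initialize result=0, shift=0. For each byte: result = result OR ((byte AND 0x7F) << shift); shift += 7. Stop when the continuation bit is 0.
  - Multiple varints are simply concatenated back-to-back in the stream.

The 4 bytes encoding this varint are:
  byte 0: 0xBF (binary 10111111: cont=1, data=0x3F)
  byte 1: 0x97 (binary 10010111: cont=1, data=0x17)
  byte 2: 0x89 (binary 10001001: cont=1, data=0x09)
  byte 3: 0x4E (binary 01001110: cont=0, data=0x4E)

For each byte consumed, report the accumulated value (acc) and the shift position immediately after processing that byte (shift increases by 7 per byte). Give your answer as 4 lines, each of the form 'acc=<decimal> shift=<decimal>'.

byte 0=0xBF: payload=0x3F=63, contrib = 63<<0 = 63; acc -> 63, shift -> 7
byte 1=0x97: payload=0x17=23, contrib = 23<<7 = 2944; acc -> 3007, shift -> 14
byte 2=0x89: payload=0x09=9, contrib = 9<<14 = 147456; acc -> 150463, shift -> 21
byte 3=0x4E: payload=0x4E=78, contrib = 78<<21 = 163577856; acc -> 163728319, shift -> 28

Answer: acc=63 shift=7
acc=3007 shift=14
acc=150463 shift=21
acc=163728319 shift=28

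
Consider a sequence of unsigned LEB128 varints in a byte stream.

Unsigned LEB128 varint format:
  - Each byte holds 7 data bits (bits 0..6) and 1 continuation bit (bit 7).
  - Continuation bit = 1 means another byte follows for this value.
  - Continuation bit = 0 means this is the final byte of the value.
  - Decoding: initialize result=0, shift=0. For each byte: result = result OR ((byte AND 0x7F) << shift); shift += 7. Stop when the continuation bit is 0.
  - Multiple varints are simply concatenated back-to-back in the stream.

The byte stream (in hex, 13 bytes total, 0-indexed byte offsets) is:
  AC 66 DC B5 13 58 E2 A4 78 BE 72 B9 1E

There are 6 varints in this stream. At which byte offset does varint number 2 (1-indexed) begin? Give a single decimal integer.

  byte[0]=0xAC cont=1 payload=0x2C=44: acc |= 44<<0 -> acc=44 shift=7
  byte[1]=0x66 cont=0 payload=0x66=102: acc |= 102<<7 -> acc=13100 shift=14 [end]
Varint 1: bytes[0:2] = AC 66 -> value 13100 (2 byte(s))
  byte[2]=0xDC cont=1 payload=0x5C=92: acc |= 92<<0 -> acc=92 shift=7
  byte[3]=0xB5 cont=1 payload=0x35=53: acc |= 53<<7 -> acc=6876 shift=14
  byte[4]=0x13 cont=0 payload=0x13=19: acc |= 19<<14 -> acc=318172 shift=21 [end]
Varint 2: bytes[2:5] = DC B5 13 -> value 318172 (3 byte(s))
  byte[5]=0x58 cont=0 payload=0x58=88: acc |= 88<<0 -> acc=88 shift=7 [end]
Varint 3: bytes[5:6] = 58 -> value 88 (1 byte(s))
  byte[6]=0xE2 cont=1 payload=0x62=98: acc |= 98<<0 -> acc=98 shift=7
  byte[7]=0xA4 cont=1 payload=0x24=36: acc |= 36<<7 -> acc=4706 shift=14
  byte[8]=0x78 cont=0 payload=0x78=120: acc |= 120<<14 -> acc=1970786 shift=21 [end]
Varint 4: bytes[6:9] = E2 A4 78 -> value 1970786 (3 byte(s))
  byte[9]=0xBE cont=1 payload=0x3E=62: acc |= 62<<0 -> acc=62 shift=7
  byte[10]=0x72 cont=0 payload=0x72=114: acc |= 114<<7 -> acc=14654 shift=14 [end]
Varint 5: bytes[9:11] = BE 72 -> value 14654 (2 byte(s))
  byte[11]=0xB9 cont=1 payload=0x39=57: acc |= 57<<0 -> acc=57 shift=7
  byte[12]=0x1E cont=0 payload=0x1E=30: acc |= 30<<7 -> acc=3897 shift=14 [end]
Varint 6: bytes[11:13] = B9 1E -> value 3897 (2 byte(s))

Answer: 2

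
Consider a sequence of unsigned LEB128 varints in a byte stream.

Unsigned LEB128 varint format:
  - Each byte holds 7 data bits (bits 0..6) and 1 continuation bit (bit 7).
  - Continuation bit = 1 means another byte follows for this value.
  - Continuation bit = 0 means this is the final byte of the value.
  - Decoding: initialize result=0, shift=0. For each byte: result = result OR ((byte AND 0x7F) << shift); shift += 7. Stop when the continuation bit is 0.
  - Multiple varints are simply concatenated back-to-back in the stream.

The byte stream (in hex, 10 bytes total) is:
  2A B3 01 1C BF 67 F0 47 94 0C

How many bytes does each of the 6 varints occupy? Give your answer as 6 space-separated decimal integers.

  byte[0]=0x2A cont=0 payload=0x2A=42: acc |= 42<<0 -> acc=42 shift=7 [end]
Varint 1: bytes[0:1] = 2A -> value 42 (1 byte(s))
  byte[1]=0xB3 cont=1 payload=0x33=51: acc |= 51<<0 -> acc=51 shift=7
  byte[2]=0x01 cont=0 payload=0x01=1: acc |= 1<<7 -> acc=179 shift=14 [end]
Varint 2: bytes[1:3] = B3 01 -> value 179 (2 byte(s))
  byte[3]=0x1C cont=0 payload=0x1C=28: acc |= 28<<0 -> acc=28 shift=7 [end]
Varint 3: bytes[3:4] = 1C -> value 28 (1 byte(s))
  byte[4]=0xBF cont=1 payload=0x3F=63: acc |= 63<<0 -> acc=63 shift=7
  byte[5]=0x67 cont=0 payload=0x67=103: acc |= 103<<7 -> acc=13247 shift=14 [end]
Varint 4: bytes[4:6] = BF 67 -> value 13247 (2 byte(s))
  byte[6]=0xF0 cont=1 payload=0x70=112: acc |= 112<<0 -> acc=112 shift=7
  byte[7]=0x47 cont=0 payload=0x47=71: acc |= 71<<7 -> acc=9200 shift=14 [end]
Varint 5: bytes[6:8] = F0 47 -> value 9200 (2 byte(s))
  byte[8]=0x94 cont=1 payload=0x14=20: acc |= 20<<0 -> acc=20 shift=7
  byte[9]=0x0C cont=0 payload=0x0C=12: acc |= 12<<7 -> acc=1556 shift=14 [end]
Varint 6: bytes[8:10] = 94 0C -> value 1556 (2 byte(s))

Answer: 1 2 1 2 2 2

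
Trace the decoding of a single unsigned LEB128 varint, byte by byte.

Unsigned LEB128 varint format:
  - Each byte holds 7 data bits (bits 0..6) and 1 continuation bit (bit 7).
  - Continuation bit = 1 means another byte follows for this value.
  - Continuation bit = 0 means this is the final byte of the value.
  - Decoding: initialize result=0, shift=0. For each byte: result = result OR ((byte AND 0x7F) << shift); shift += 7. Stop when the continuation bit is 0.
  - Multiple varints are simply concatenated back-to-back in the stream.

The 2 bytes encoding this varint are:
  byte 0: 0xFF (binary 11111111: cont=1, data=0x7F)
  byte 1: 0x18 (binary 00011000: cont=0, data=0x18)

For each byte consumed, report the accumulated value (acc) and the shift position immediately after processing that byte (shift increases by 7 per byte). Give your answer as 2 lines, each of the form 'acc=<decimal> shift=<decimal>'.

Answer: acc=127 shift=7
acc=3199 shift=14

Derivation:
byte 0=0xFF: payload=0x7F=127, contrib = 127<<0 = 127; acc -> 127, shift -> 7
byte 1=0x18: payload=0x18=24, contrib = 24<<7 = 3072; acc -> 3199, shift -> 14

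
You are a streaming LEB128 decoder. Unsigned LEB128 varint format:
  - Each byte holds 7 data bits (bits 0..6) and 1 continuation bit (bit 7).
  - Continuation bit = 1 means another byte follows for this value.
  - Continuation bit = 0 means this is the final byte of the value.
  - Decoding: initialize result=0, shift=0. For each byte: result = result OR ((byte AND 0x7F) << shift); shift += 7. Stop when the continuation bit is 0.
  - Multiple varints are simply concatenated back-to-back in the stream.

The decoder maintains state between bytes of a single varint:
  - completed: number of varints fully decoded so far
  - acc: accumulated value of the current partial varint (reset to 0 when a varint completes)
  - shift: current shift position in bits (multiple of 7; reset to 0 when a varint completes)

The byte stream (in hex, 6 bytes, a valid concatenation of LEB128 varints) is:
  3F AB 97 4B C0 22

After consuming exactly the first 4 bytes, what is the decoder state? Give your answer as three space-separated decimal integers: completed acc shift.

byte[0]=0x3F cont=0 payload=0x3F: varint #1 complete (value=63); reset -> completed=1 acc=0 shift=0
byte[1]=0xAB cont=1 payload=0x2B: acc |= 43<<0 -> completed=1 acc=43 shift=7
byte[2]=0x97 cont=1 payload=0x17: acc |= 23<<7 -> completed=1 acc=2987 shift=14
byte[3]=0x4B cont=0 payload=0x4B: varint #2 complete (value=1231787); reset -> completed=2 acc=0 shift=0

Answer: 2 0 0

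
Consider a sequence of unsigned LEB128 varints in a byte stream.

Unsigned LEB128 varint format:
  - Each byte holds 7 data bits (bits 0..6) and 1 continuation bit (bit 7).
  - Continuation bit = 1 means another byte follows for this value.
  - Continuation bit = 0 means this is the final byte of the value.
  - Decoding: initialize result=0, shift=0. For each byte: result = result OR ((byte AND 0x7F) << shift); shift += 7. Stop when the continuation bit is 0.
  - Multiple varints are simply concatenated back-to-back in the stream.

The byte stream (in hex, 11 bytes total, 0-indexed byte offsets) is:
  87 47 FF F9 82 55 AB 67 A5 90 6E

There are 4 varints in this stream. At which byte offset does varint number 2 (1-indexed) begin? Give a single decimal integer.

  byte[0]=0x87 cont=1 payload=0x07=7: acc |= 7<<0 -> acc=7 shift=7
  byte[1]=0x47 cont=0 payload=0x47=71: acc |= 71<<7 -> acc=9095 shift=14 [end]
Varint 1: bytes[0:2] = 87 47 -> value 9095 (2 byte(s))
  byte[2]=0xFF cont=1 payload=0x7F=127: acc |= 127<<0 -> acc=127 shift=7
  byte[3]=0xF9 cont=1 payload=0x79=121: acc |= 121<<7 -> acc=15615 shift=14
  byte[4]=0x82 cont=1 payload=0x02=2: acc |= 2<<14 -> acc=48383 shift=21
  byte[5]=0x55 cont=0 payload=0x55=85: acc |= 85<<21 -> acc=178306303 shift=28 [end]
Varint 2: bytes[2:6] = FF F9 82 55 -> value 178306303 (4 byte(s))
  byte[6]=0xAB cont=1 payload=0x2B=43: acc |= 43<<0 -> acc=43 shift=7
  byte[7]=0x67 cont=0 payload=0x67=103: acc |= 103<<7 -> acc=13227 shift=14 [end]
Varint 3: bytes[6:8] = AB 67 -> value 13227 (2 byte(s))
  byte[8]=0xA5 cont=1 payload=0x25=37: acc |= 37<<0 -> acc=37 shift=7
  byte[9]=0x90 cont=1 payload=0x10=16: acc |= 16<<7 -> acc=2085 shift=14
  byte[10]=0x6E cont=0 payload=0x6E=110: acc |= 110<<14 -> acc=1804325 shift=21 [end]
Varint 4: bytes[8:11] = A5 90 6E -> value 1804325 (3 byte(s))

Answer: 2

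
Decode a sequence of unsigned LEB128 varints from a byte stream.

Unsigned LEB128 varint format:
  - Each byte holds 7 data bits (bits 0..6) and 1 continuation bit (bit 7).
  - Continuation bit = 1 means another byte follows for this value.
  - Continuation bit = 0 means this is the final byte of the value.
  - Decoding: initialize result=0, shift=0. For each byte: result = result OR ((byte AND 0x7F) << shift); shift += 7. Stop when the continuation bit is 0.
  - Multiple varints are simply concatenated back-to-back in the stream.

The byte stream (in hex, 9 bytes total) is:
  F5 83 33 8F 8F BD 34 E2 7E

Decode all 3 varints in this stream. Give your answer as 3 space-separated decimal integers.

  byte[0]=0xF5 cont=1 payload=0x75=117: acc |= 117<<0 -> acc=117 shift=7
  byte[1]=0x83 cont=1 payload=0x03=3: acc |= 3<<7 -> acc=501 shift=14
  byte[2]=0x33 cont=0 payload=0x33=51: acc |= 51<<14 -> acc=836085 shift=21 [end]
Varint 1: bytes[0:3] = F5 83 33 -> value 836085 (3 byte(s))
  byte[3]=0x8F cont=1 payload=0x0F=15: acc |= 15<<0 -> acc=15 shift=7
  byte[4]=0x8F cont=1 payload=0x0F=15: acc |= 15<<7 -> acc=1935 shift=14
  byte[5]=0xBD cont=1 payload=0x3D=61: acc |= 61<<14 -> acc=1001359 shift=21
  byte[6]=0x34 cont=0 payload=0x34=52: acc |= 52<<21 -> acc=110053263 shift=28 [end]
Varint 2: bytes[3:7] = 8F 8F BD 34 -> value 110053263 (4 byte(s))
  byte[7]=0xE2 cont=1 payload=0x62=98: acc |= 98<<0 -> acc=98 shift=7
  byte[8]=0x7E cont=0 payload=0x7E=126: acc |= 126<<7 -> acc=16226 shift=14 [end]
Varint 3: bytes[7:9] = E2 7E -> value 16226 (2 byte(s))

Answer: 836085 110053263 16226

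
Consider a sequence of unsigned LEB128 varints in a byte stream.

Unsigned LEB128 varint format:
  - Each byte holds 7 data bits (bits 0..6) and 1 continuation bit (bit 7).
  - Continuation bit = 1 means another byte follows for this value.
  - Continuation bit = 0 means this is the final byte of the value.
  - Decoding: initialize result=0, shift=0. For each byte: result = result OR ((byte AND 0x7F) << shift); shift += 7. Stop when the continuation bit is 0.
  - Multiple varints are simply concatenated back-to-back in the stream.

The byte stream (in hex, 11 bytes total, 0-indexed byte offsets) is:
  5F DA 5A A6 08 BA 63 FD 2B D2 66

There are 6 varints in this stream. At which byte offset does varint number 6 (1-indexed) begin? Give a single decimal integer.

  byte[0]=0x5F cont=0 payload=0x5F=95: acc |= 95<<0 -> acc=95 shift=7 [end]
Varint 1: bytes[0:1] = 5F -> value 95 (1 byte(s))
  byte[1]=0xDA cont=1 payload=0x5A=90: acc |= 90<<0 -> acc=90 shift=7
  byte[2]=0x5A cont=0 payload=0x5A=90: acc |= 90<<7 -> acc=11610 shift=14 [end]
Varint 2: bytes[1:3] = DA 5A -> value 11610 (2 byte(s))
  byte[3]=0xA6 cont=1 payload=0x26=38: acc |= 38<<0 -> acc=38 shift=7
  byte[4]=0x08 cont=0 payload=0x08=8: acc |= 8<<7 -> acc=1062 shift=14 [end]
Varint 3: bytes[3:5] = A6 08 -> value 1062 (2 byte(s))
  byte[5]=0xBA cont=1 payload=0x3A=58: acc |= 58<<0 -> acc=58 shift=7
  byte[6]=0x63 cont=0 payload=0x63=99: acc |= 99<<7 -> acc=12730 shift=14 [end]
Varint 4: bytes[5:7] = BA 63 -> value 12730 (2 byte(s))
  byte[7]=0xFD cont=1 payload=0x7D=125: acc |= 125<<0 -> acc=125 shift=7
  byte[8]=0x2B cont=0 payload=0x2B=43: acc |= 43<<7 -> acc=5629 shift=14 [end]
Varint 5: bytes[7:9] = FD 2B -> value 5629 (2 byte(s))
  byte[9]=0xD2 cont=1 payload=0x52=82: acc |= 82<<0 -> acc=82 shift=7
  byte[10]=0x66 cont=0 payload=0x66=102: acc |= 102<<7 -> acc=13138 shift=14 [end]
Varint 6: bytes[9:11] = D2 66 -> value 13138 (2 byte(s))

Answer: 9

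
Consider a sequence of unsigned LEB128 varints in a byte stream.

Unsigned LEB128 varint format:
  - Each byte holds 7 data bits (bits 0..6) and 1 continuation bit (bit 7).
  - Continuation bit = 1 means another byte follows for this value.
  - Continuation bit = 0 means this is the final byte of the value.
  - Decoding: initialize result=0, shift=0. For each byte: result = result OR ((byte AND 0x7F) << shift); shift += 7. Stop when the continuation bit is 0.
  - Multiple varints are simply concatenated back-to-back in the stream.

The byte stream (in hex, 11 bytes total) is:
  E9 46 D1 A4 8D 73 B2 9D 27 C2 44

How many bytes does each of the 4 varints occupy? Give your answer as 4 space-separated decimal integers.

Answer: 2 4 3 2

Derivation:
  byte[0]=0xE9 cont=1 payload=0x69=105: acc |= 105<<0 -> acc=105 shift=7
  byte[1]=0x46 cont=0 payload=0x46=70: acc |= 70<<7 -> acc=9065 shift=14 [end]
Varint 1: bytes[0:2] = E9 46 -> value 9065 (2 byte(s))
  byte[2]=0xD1 cont=1 payload=0x51=81: acc |= 81<<0 -> acc=81 shift=7
  byte[3]=0xA4 cont=1 payload=0x24=36: acc |= 36<<7 -> acc=4689 shift=14
  byte[4]=0x8D cont=1 payload=0x0D=13: acc |= 13<<14 -> acc=217681 shift=21
  byte[5]=0x73 cont=0 payload=0x73=115: acc |= 115<<21 -> acc=241390161 shift=28 [end]
Varint 2: bytes[2:6] = D1 A4 8D 73 -> value 241390161 (4 byte(s))
  byte[6]=0xB2 cont=1 payload=0x32=50: acc |= 50<<0 -> acc=50 shift=7
  byte[7]=0x9D cont=1 payload=0x1D=29: acc |= 29<<7 -> acc=3762 shift=14
  byte[8]=0x27 cont=0 payload=0x27=39: acc |= 39<<14 -> acc=642738 shift=21 [end]
Varint 3: bytes[6:9] = B2 9D 27 -> value 642738 (3 byte(s))
  byte[9]=0xC2 cont=1 payload=0x42=66: acc |= 66<<0 -> acc=66 shift=7
  byte[10]=0x44 cont=0 payload=0x44=68: acc |= 68<<7 -> acc=8770 shift=14 [end]
Varint 4: bytes[9:11] = C2 44 -> value 8770 (2 byte(s))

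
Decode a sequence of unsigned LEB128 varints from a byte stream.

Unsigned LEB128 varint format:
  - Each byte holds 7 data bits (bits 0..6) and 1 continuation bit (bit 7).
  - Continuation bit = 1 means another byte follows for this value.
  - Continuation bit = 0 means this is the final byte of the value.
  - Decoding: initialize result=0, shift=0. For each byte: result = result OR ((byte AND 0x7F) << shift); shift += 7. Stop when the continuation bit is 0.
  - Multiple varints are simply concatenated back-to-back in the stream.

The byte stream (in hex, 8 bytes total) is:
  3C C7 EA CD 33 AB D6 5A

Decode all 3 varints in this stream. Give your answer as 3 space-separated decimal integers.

  byte[0]=0x3C cont=0 payload=0x3C=60: acc |= 60<<0 -> acc=60 shift=7 [end]
Varint 1: bytes[0:1] = 3C -> value 60 (1 byte(s))
  byte[1]=0xC7 cont=1 payload=0x47=71: acc |= 71<<0 -> acc=71 shift=7
  byte[2]=0xEA cont=1 payload=0x6A=106: acc |= 106<<7 -> acc=13639 shift=14
  byte[3]=0xCD cont=1 payload=0x4D=77: acc |= 77<<14 -> acc=1275207 shift=21
  byte[4]=0x33 cont=0 payload=0x33=51: acc |= 51<<21 -> acc=108229959 shift=28 [end]
Varint 2: bytes[1:5] = C7 EA CD 33 -> value 108229959 (4 byte(s))
  byte[5]=0xAB cont=1 payload=0x2B=43: acc |= 43<<0 -> acc=43 shift=7
  byte[6]=0xD6 cont=1 payload=0x56=86: acc |= 86<<7 -> acc=11051 shift=14
  byte[7]=0x5A cont=0 payload=0x5A=90: acc |= 90<<14 -> acc=1485611 shift=21 [end]
Varint 3: bytes[5:8] = AB D6 5A -> value 1485611 (3 byte(s))

Answer: 60 108229959 1485611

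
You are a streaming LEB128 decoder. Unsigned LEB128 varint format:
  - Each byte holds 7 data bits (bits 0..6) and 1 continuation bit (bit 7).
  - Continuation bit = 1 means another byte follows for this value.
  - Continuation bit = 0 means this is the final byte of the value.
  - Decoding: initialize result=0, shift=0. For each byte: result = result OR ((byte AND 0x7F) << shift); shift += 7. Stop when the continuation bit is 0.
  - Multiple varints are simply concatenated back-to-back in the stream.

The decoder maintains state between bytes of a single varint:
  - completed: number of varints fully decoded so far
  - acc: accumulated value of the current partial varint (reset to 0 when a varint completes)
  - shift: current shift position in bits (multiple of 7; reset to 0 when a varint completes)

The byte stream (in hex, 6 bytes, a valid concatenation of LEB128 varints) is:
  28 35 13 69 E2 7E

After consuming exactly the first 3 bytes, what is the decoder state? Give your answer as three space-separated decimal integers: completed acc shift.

byte[0]=0x28 cont=0 payload=0x28: varint #1 complete (value=40); reset -> completed=1 acc=0 shift=0
byte[1]=0x35 cont=0 payload=0x35: varint #2 complete (value=53); reset -> completed=2 acc=0 shift=0
byte[2]=0x13 cont=0 payload=0x13: varint #3 complete (value=19); reset -> completed=3 acc=0 shift=0

Answer: 3 0 0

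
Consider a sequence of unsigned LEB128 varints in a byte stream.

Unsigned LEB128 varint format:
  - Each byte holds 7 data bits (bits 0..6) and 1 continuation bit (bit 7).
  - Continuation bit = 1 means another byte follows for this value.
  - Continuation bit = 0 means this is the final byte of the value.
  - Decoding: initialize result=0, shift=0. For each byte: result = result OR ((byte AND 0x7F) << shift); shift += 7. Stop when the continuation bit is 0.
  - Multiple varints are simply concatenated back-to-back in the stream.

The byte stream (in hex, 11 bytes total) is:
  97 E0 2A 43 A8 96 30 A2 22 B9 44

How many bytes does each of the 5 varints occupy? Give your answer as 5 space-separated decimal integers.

  byte[0]=0x97 cont=1 payload=0x17=23: acc |= 23<<0 -> acc=23 shift=7
  byte[1]=0xE0 cont=1 payload=0x60=96: acc |= 96<<7 -> acc=12311 shift=14
  byte[2]=0x2A cont=0 payload=0x2A=42: acc |= 42<<14 -> acc=700439 shift=21 [end]
Varint 1: bytes[0:3] = 97 E0 2A -> value 700439 (3 byte(s))
  byte[3]=0x43 cont=0 payload=0x43=67: acc |= 67<<0 -> acc=67 shift=7 [end]
Varint 2: bytes[3:4] = 43 -> value 67 (1 byte(s))
  byte[4]=0xA8 cont=1 payload=0x28=40: acc |= 40<<0 -> acc=40 shift=7
  byte[5]=0x96 cont=1 payload=0x16=22: acc |= 22<<7 -> acc=2856 shift=14
  byte[6]=0x30 cont=0 payload=0x30=48: acc |= 48<<14 -> acc=789288 shift=21 [end]
Varint 3: bytes[4:7] = A8 96 30 -> value 789288 (3 byte(s))
  byte[7]=0xA2 cont=1 payload=0x22=34: acc |= 34<<0 -> acc=34 shift=7
  byte[8]=0x22 cont=0 payload=0x22=34: acc |= 34<<7 -> acc=4386 shift=14 [end]
Varint 4: bytes[7:9] = A2 22 -> value 4386 (2 byte(s))
  byte[9]=0xB9 cont=1 payload=0x39=57: acc |= 57<<0 -> acc=57 shift=7
  byte[10]=0x44 cont=0 payload=0x44=68: acc |= 68<<7 -> acc=8761 shift=14 [end]
Varint 5: bytes[9:11] = B9 44 -> value 8761 (2 byte(s))

Answer: 3 1 3 2 2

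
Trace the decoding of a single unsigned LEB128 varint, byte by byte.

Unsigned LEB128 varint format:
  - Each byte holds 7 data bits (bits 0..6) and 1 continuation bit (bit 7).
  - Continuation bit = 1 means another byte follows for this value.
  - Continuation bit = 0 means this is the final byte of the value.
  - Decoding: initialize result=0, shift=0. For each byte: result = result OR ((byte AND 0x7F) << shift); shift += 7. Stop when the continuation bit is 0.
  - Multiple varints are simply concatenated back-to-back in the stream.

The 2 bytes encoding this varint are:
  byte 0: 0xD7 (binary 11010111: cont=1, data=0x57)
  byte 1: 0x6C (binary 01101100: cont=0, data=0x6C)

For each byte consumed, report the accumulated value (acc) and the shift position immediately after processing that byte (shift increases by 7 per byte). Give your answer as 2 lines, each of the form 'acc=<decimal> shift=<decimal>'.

Answer: acc=87 shift=7
acc=13911 shift=14

Derivation:
byte 0=0xD7: payload=0x57=87, contrib = 87<<0 = 87; acc -> 87, shift -> 7
byte 1=0x6C: payload=0x6C=108, contrib = 108<<7 = 13824; acc -> 13911, shift -> 14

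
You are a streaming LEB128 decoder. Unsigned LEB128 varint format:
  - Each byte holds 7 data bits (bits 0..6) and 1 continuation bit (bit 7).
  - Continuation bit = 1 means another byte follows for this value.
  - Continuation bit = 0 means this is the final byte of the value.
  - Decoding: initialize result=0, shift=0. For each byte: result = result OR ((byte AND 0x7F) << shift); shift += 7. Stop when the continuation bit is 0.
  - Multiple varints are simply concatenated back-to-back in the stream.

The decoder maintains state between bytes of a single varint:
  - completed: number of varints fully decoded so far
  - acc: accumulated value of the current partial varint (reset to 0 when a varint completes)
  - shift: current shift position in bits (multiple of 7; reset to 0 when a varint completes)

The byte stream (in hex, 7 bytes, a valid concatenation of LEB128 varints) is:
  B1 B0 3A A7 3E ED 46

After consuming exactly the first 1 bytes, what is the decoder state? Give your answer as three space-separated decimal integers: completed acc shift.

Answer: 0 49 7

Derivation:
byte[0]=0xB1 cont=1 payload=0x31: acc |= 49<<0 -> completed=0 acc=49 shift=7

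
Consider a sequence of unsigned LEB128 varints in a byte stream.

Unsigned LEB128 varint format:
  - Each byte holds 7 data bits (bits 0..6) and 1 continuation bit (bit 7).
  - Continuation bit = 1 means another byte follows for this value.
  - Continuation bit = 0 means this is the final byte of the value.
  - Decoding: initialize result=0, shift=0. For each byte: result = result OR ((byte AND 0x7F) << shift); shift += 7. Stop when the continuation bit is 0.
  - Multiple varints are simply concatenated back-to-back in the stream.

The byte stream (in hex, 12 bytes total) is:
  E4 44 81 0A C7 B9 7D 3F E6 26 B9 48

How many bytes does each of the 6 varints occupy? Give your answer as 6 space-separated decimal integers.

  byte[0]=0xE4 cont=1 payload=0x64=100: acc |= 100<<0 -> acc=100 shift=7
  byte[1]=0x44 cont=0 payload=0x44=68: acc |= 68<<7 -> acc=8804 shift=14 [end]
Varint 1: bytes[0:2] = E4 44 -> value 8804 (2 byte(s))
  byte[2]=0x81 cont=1 payload=0x01=1: acc |= 1<<0 -> acc=1 shift=7
  byte[3]=0x0A cont=0 payload=0x0A=10: acc |= 10<<7 -> acc=1281 shift=14 [end]
Varint 2: bytes[2:4] = 81 0A -> value 1281 (2 byte(s))
  byte[4]=0xC7 cont=1 payload=0x47=71: acc |= 71<<0 -> acc=71 shift=7
  byte[5]=0xB9 cont=1 payload=0x39=57: acc |= 57<<7 -> acc=7367 shift=14
  byte[6]=0x7D cont=0 payload=0x7D=125: acc |= 125<<14 -> acc=2055367 shift=21 [end]
Varint 3: bytes[4:7] = C7 B9 7D -> value 2055367 (3 byte(s))
  byte[7]=0x3F cont=0 payload=0x3F=63: acc |= 63<<0 -> acc=63 shift=7 [end]
Varint 4: bytes[7:8] = 3F -> value 63 (1 byte(s))
  byte[8]=0xE6 cont=1 payload=0x66=102: acc |= 102<<0 -> acc=102 shift=7
  byte[9]=0x26 cont=0 payload=0x26=38: acc |= 38<<7 -> acc=4966 shift=14 [end]
Varint 5: bytes[8:10] = E6 26 -> value 4966 (2 byte(s))
  byte[10]=0xB9 cont=1 payload=0x39=57: acc |= 57<<0 -> acc=57 shift=7
  byte[11]=0x48 cont=0 payload=0x48=72: acc |= 72<<7 -> acc=9273 shift=14 [end]
Varint 6: bytes[10:12] = B9 48 -> value 9273 (2 byte(s))

Answer: 2 2 3 1 2 2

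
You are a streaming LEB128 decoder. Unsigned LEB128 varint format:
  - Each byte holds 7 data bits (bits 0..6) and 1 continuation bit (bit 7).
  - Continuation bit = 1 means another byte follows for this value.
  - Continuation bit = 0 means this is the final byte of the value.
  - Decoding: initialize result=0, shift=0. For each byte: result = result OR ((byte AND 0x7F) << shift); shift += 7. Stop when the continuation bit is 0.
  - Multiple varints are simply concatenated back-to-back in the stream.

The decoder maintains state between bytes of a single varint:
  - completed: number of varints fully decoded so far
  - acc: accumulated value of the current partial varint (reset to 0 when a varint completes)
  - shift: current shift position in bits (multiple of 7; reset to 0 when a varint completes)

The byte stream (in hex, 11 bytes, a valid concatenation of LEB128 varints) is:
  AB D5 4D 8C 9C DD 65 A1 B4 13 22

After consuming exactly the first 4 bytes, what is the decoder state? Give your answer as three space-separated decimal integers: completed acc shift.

byte[0]=0xAB cont=1 payload=0x2B: acc |= 43<<0 -> completed=0 acc=43 shift=7
byte[1]=0xD5 cont=1 payload=0x55: acc |= 85<<7 -> completed=0 acc=10923 shift=14
byte[2]=0x4D cont=0 payload=0x4D: varint #1 complete (value=1272491); reset -> completed=1 acc=0 shift=0
byte[3]=0x8C cont=1 payload=0x0C: acc |= 12<<0 -> completed=1 acc=12 shift=7

Answer: 1 12 7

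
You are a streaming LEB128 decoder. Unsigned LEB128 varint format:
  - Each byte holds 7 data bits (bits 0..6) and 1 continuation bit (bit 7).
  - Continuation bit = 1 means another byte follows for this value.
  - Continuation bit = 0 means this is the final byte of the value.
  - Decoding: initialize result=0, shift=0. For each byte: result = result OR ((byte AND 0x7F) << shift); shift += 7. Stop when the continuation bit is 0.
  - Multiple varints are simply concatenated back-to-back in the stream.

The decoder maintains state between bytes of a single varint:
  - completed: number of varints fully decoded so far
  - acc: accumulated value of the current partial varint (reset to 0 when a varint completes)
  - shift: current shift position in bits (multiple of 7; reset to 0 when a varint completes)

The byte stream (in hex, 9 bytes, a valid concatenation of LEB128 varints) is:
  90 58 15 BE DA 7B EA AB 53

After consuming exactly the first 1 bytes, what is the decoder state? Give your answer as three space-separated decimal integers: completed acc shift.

byte[0]=0x90 cont=1 payload=0x10: acc |= 16<<0 -> completed=0 acc=16 shift=7

Answer: 0 16 7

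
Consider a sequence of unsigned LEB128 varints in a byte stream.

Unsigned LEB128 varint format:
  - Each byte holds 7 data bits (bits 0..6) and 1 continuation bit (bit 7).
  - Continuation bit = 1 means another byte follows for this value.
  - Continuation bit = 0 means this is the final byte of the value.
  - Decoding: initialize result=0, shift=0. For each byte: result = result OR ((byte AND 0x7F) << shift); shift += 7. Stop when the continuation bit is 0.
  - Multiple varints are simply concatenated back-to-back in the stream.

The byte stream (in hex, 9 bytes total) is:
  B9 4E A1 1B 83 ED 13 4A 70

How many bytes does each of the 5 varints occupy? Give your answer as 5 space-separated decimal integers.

Answer: 2 2 3 1 1

Derivation:
  byte[0]=0xB9 cont=1 payload=0x39=57: acc |= 57<<0 -> acc=57 shift=7
  byte[1]=0x4E cont=0 payload=0x4E=78: acc |= 78<<7 -> acc=10041 shift=14 [end]
Varint 1: bytes[0:2] = B9 4E -> value 10041 (2 byte(s))
  byte[2]=0xA1 cont=1 payload=0x21=33: acc |= 33<<0 -> acc=33 shift=7
  byte[3]=0x1B cont=0 payload=0x1B=27: acc |= 27<<7 -> acc=3489 shift=14 [end]
Varint 2: bytes[2:4] = A1 1B -> value 3489 (2 byte(s))
  byte[4]=0x83 cont=1 payload=0x03=3: acc |= 3<<0 -> acc=3 shift=7
  byte[5]=0xED cont=1 payload=0x6D=109: acc |= 109<<7 -> acc=13955 shift=14
  byte[6]=0x13 cont=0 payload=0x13=19: acc |= 19<<14 -> acc=325251 shift=21 [end]
Varint 3: bytes[4:7] = 83 ED 13 -> value 325251 (3 byte(s))
  byte[7]=0x4A cont=0 payload=0x4A=74: acc |= 74<<0 -> acc=74 shift=7 [end]
Varint 4: bytes[7:8] = 4A -> value 74 (1 byte(s))
  byte[8]=0x70 cont=0 payload=0x70=112: acc |= 112<<0 -> acc=112 shift=7 [end]
Varint 5: bytes[8:9] = 70 -> value 112 (1 byte(s))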